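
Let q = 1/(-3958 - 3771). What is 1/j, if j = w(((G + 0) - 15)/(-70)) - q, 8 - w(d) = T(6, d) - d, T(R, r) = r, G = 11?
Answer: 7729/61833 ≈ 0.12500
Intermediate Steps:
q = -1/7729 (q = 1/(-7729) = -1/7729 ≈ -0.00012938)
w(d) = 8 (w(d) = 8 - (d - d) = 8 - 1*0 = 8 + 0 = 8)
j = 61833/7729 (j = 8 - 1*(-1/7729) = 8 + 1/7729 = 61833/7729 ≈ 8.0001)
1/j = 1/(61833/7729) = 7729/61833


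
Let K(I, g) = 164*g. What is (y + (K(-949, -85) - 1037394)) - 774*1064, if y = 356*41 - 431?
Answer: -1860705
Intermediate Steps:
y = 14165 (y = 14596 - 431 = 14165)
(y + (K(-949, -85) - 1037394)) - 774*1064 = (14165 + (164*(-85) - 1037394)) - 774*1064 = (14165 + (-13940 - 1037394)) - 823536 = (14165 - 1051334) - 823536 = -1037169 - 823536 = -1860705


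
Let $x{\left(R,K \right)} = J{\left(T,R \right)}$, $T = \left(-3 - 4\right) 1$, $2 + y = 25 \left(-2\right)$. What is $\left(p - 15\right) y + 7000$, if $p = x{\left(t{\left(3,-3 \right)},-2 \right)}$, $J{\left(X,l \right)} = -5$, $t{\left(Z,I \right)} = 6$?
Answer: $8040$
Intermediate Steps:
$y = -52$ ($y = -2 + 25 \left(-2\right) = -2 - 50 = -52$)
$T = -7$ ($T = \left(-7\right) 1 = -7$)
$x{\left(R,K \right)} = -5$
$p = -5$
$\left(p - 15\right) y + 7000 = \left(-5 - 15\right) \left(-52\right) + 7000 = \left(-20\right) \left(-52\right) + 7000 = 1040 + 7000 = 8040$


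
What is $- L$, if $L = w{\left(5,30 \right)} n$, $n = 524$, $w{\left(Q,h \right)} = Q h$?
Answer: $-78600$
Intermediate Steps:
$L = 78600$ ($L = 5 \cdot 30 \cdot 524 = 150 \cdot 524 = 78600$)
$- L = \left(-1\right) 78600 = -78600$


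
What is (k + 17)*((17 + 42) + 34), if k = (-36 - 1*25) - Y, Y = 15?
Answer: -5487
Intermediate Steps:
k = -76 (k = (-36 - 1*25) - 1*15 = (-36 - 25) - 15 = -61 - 15 = -76)
(k + 17)*((17 + 42) + 34) = (-76 + 17)*((17 + 42) + 34) = -59*(59 + 34) = -59*93 = -5487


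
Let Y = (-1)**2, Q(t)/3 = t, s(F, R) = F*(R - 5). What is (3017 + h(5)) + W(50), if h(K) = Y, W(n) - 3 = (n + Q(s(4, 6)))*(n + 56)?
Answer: 9593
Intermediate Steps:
s(F, R) = F*(-5 + R)
Q(t) = 3*t
Y = 1
W(n) = 3 + (12 + n)*(56 + n) (W(n) = 3 + (n + 3*(4*(-5 + 6)))*(n + 56) = 3 + (n + 3*(4*1))*(56 + n) = 3 + (n + 3*4)*(56 + n) = 3 + (n + 12)*(56 + n) = 3 + (12 + n)*(56 + n))
h(K) = 1
(3017 + h(5)) + W(50) = (3017 + 1) + (675 + 50**2 + 68*50) = 3018 + (675 + 2500 + 3400) = 3018 + 6575 = 9593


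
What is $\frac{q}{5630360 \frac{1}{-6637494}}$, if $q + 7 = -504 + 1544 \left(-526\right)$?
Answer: $\frac{539399268657}{563036} \approx 9.5802 \cdot 10^{5}$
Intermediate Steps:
$q = -812655$ ($q = -7 + \left(-504 + 1544 \left(-526\right)\right) = -7 - 812648 = -812655$)
$\frac{q}{5630360 \frac{1}{-6637494}} = - \frac{812655}{5630360 \frac{1}{-6637494}} = - \frac{812655}{5630360 \left(- \frac{1}{6637494}\right)} = - \frac{812655}{- \frac{2815180}{3318747}} = \left(-812655\right) \left(- \frac{3318747}{2815180}\right) = \frac{539399268657}{563036}$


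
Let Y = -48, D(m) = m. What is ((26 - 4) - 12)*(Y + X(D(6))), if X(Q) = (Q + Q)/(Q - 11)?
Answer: -504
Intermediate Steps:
X(Q) = 2*Q/(-11 + Q) (X(Q) = (2*Q)/(-11 + Q) = 2*Q/(-11 + Q))
((26 - 4) - 12)*(Y + X(D(6))) = ((26 - 4) - 12)*(-48 + 2*6/(-11 + 6)) = (22 - 12)*(-48 + 2*6/(-5)) = 10*(-48 + 2*6*(-⅕)) = 10*(-48 - 12/5) = 10*(-252/5) = -504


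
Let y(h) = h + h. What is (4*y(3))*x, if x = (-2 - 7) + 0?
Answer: -216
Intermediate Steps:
y(h) = 2*h
x = -9 (x = -9 + 0 = -9)
(4*y(3))*x = (4*(2*3))*(-9) = (4*6)*(-9) = 24*(-9) = -216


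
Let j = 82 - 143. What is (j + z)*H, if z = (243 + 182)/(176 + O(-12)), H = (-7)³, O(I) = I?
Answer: 3285597/164 ≈ 20034.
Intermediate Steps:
j = -61
H = -343
z = 425/164 (z = (243 + 182)/(176 - 12) = 425/164 ≈ 2.5915)
(j + z)*H = (-61 + 425/164)*(-343) = -9579/164*(-343) = 3285597/164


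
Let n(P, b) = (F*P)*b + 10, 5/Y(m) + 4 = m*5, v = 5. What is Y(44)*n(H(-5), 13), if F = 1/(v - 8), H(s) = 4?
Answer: -55/324 ≈ -0.16975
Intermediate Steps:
Y(m) = 5/(-4 + 5*m) (Y(m) = 5/(-4 + m*5) = 5/(-4 + 5*m))
F = -⅓ (F = 1/(5 - 8) = 1/(-3) = -⅓ ≈ -0.33333)
n(P, b) = 10 - P*b/3 (n(P, b) = (-P/3)*b + 10 = -P*b/3 + 10 = 10 - P*b/3)
Y(44)*n(H(-5), 13) = (5/(-4 + 5*44))*(10 - ⅓*4*13) = (5/(-4 + 220))*(10 - 52/3) = (5/216)*(-22/3) = -55/324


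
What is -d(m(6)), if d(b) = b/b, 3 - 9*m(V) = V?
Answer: -1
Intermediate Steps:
m(V) = ⅓ - V/9
d(b) = 1
-d(m(6)) = -1*1 = -1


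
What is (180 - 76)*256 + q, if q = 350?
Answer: 26974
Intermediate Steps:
(180 - 76)*256 + q = (180 - 76)*256 + 350 = 104*256 + 350 = 26624 + 350 = 26974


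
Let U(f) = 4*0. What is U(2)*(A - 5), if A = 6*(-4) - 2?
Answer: 0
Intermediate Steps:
U(f) = 0
A = -26 (A = -24 - 2 = -26)
U(2)*(A - 5) = 0*(-26 - 5) = 0*(-31) = 0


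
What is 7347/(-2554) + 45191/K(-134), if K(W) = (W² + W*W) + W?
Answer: -36860788/22844253 ≈ -1.6136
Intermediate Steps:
K(W) = W + 2*W² (K(W) = (W² + W²) + W = 2*W² + W = W + 2*W²)
7347/(-2554) + 45191/K(-134) = 7347/(-2554) + 45191/((-134*(1 + 2*(-134)))) = 7347*(-1/2554) + 45191/((-134*(1 - 268))) = -7347/2554 + 45191/((-134*(-267))) = -7347/2554 + 45191/35778 = -36860788/22844253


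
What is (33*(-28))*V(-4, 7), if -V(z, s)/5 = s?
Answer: 32340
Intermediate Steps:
V(z, s) = -5*s
(33*(-28))*V(-4, 7) = (33*(-28))*(-5*7) = -924*(-35) = 32340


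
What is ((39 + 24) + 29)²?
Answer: 8464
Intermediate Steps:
((39 + 24) + 29)² = (63 + 29)² = 92² = 8464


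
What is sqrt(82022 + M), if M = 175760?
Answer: sqrt(257782) ≈ 507.72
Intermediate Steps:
sqrt(82022 + M) = sqrt(82022 + 175760) = sqrt(257782)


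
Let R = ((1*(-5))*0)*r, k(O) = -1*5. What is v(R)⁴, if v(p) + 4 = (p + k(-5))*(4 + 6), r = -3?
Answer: 8503056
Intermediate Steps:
k(O) = -5
R = 0 (R = ((1*(-5))*0)*(-3) = -5*0*(-3) = 0*(-3) = 0)
v(p) = -54 + 10*p (v(p) = -4 + (p - 5)*(4 + 6) = -4 + (-5 + p)*10 = -4 + (-50 + 10*p) = -54 + 10*p)
v(R)⁴ = (-54 + 10*0)⁴ = (-54 + 0)⁴ = (-54)⁴ = 8503056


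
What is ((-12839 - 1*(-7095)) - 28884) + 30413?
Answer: -4215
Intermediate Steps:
((-12839 - 1*(-7095)) - 28884) + 30413 = ((-12839 + 7095) - 28884) + 30413 = (-5744 - 28884) + 30413 = -34628 + 30413 = -4215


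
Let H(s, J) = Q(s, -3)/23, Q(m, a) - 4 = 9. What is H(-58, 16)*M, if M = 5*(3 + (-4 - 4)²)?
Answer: 4355/23 ≈ 189.35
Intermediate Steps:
Q(m, a) = 13 (Q(m, a) = 4 + 9 = 13)
H(s, J) = 13/23
M = 335 (M = 5*(3 + (-8)²) = 5*(3 + 64) = 5*67 = 335)
H(-58, 16)*M = (13/23)*335 = 4355/23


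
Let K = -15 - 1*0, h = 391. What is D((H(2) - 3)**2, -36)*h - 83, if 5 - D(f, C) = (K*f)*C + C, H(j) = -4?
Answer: -10329912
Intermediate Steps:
K = -15 (K = -15 + 0 = -15)
D(f, C) = 5 - C + 15*C*f (D(f, C) = 5 - ((-15*f)*C + C) = 5 - (-15*C*f + C) = 5 - (C - 15*C*f) = 5 + (-C + 15*C*f) = 5 - C + 15*C*f)
D((H(2) - 3)**2, -36)*h - 83 = (5 - 1*(-36) + 15*(-36)*(-4 - 3)**2)*391 - 83 = (5 + 36 + 15*(-36)*(-7)**2)*391 - 83 = (5 + 36 + 15*(-36)*49)*391 - 83 = (5 + 36 - 26460)*391 - 83 = -26419*391 - 83 = -10329829 - 83 = -10329912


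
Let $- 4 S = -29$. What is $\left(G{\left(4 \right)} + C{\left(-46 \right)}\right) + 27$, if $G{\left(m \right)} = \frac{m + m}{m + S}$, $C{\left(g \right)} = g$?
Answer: $- \frac{823}{45} \approx -18.289$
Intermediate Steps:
$S = \frac{29}{4}$ ($S = \left(- \frac{1}{4}\right) \left(-29\right) = \frac{29}{4} \approx 7.25$)
$G{\left(m \right)} = \frac{2 m}{\frac{29}{4} + m}$ ($G{\left(m \right)} = \frac{m + m}{m + \frac{29}{4}} = \frac{2 m}{\frac{29}{4} + m}$)
$\left(G{\left(4 \right)} + C{\left(-46 \right)}\right) + 27 = \left(8 \cdot 4 \frac{1}{29 + 4 \cdot 4} - 46\right) + 27 = \left(8 \cdot 4 \frac{1}{29 + 16} - 46\right) + 27 = \left(8 \cdot 4 \cdot \frac{1}{45} - 46\right) + 27 = \left(\frac{32}{45} - 46\right) + 27 = - \frac{2038}{45} + 27 = - \frac{823}{45}$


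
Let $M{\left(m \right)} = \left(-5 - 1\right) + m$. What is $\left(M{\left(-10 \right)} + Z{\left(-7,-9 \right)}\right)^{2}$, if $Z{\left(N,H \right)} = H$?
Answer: $625$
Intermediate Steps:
$M{\left(m \right)} = -6 + m$
$\left(M{\left(-10 \right)} + Z{\left(-7,-9 \right)}\right)^{2} = \left(\left(-6 - 10\right) - 9\right)^{2} = \left(-16 - 9\right)^{2} = \left(-25\right)^{2} = 625$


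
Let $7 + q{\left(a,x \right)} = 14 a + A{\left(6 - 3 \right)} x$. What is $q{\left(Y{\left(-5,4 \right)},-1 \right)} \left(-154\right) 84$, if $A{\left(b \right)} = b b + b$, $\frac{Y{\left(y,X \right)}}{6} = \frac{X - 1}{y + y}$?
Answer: $\frac{2858856}{5} \approx 5.7177 \cdot 10^{5}$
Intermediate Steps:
$Y{\left(y,X \right)} = \frac{3 \left(-1 + X\right)}{y}$ ($Y{\left(y,X \right)} = 6 \frac{X - 1}{y + y} = 6 \frac{-1 + X}{2 y} = \frac{3 \left(-1 + X\right)}{y}$)
$A{\left(b \right)} = b + b^{2}$ ($A{\left(b \right)} = b^{2} + b = b + b^{2}$)
$q{\left(a,x \right)} = -7 + 12 x + 14 a$ ($q{\left(a,x \right)} = -7 + \left(14 a + \left(6 - 3\right) \left(1 + \left(6 - 3\right)\right) x\right) = -7 + \left(14 a + 3 \left(1 + 3\right) x\right) = -7 + \left(14 a + 3 \cdot 4 x\right) = -7 + \left(14 a + 12 x\right) = -7 + \left(12 x + 14 a\right) = -7 + 12 x + 14 a$)
$q{\left(Y{\left(-5,4 \right)},-1 \right)} \left(-154\right) 84 = \left(-7 + 12 \left(-1\right) + 14 \frac{3 \left(-1 + 4\right)}{-5}\right) \left(-154\right) 84 = \left(-7 - 12 + 14 \cdot 3 \left(- \frac{1}{5}\right) 3\right) \left(-154\right) 84 = \left(-7 - 12 + 14 \left(- \frac{9}{5}\right)\right) \left(-154\right) 84 = \left(-7 - 12 - \frac{126}{5}\right) \left(-154\right) 84 = \left(- \frac{221}{5}\right) \left(-154\right) 84 = \frac{34034}{5} \cdot 84 = \frac{2858856}{5}$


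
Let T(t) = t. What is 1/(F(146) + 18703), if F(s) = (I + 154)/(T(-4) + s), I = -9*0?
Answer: 71/1327990 ≈ 5.3464e-5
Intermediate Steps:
I = 0
F(s) = 154/(-4 + s) (F(s) = (0 + 154)/(-4 + s) = 154/(-4 + s))
1/(F(146) + 18703) = 1/(154/(-4 + 146) + 18703) = 1/(154/142 + 18703) = 1/(154*(1/142) + 18703) = 1/(77/71 + 18703) = 1/(1327990/71) = 71/1327990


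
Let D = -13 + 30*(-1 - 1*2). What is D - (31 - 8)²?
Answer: -632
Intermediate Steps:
D = -103 (D = -13 + 30*(-1 - 2) = -13 + 30*(-3) = -13 - 90 = -103)
D - (31 - 8)² = -103 - (31 - 8)² = -103 - 1*23² = -103 - 1*529 = -103 - 529 = -632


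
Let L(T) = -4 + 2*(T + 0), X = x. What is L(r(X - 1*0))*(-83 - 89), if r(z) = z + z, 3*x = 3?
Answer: 0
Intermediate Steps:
x = 1 (x = (⅓)*3 = 1)
X = 1
r(z) = 2*z
L(T) = -4 + 2*T
L(r(X - 1*0))*(-83 - 89) = (-4 + 2*(2*(1 - 1*0)))*(-83 - 89) = (-4 + 2*(2*(1 + 0)))*(-172) = (-4 + 2*(2*1))*(-172) = (-4 + 2*2)*(-172) = (-4 + 4)*(-172) = 0*(-172) = 0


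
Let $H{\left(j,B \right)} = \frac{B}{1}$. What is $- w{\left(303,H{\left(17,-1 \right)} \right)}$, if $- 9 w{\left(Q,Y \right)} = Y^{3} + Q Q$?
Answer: $\frac{91808}{9} \approx 10201.0$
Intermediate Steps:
$H{\left(j,B \right)} = B$ ($H{\left(j,B \right)} = B 1 = B$)
$w{\left(Q,Y \right)} = - \frac{Q^{2}}{9} - \frac{Y^{3}}{9}$ ($w{\left(Q,Y \right)} = - \frac{Y^{3} + Q Q}{9} = - \frac{Y^{3} + Q^{2}}{9} = - \frac{Q^{2} + Y^{3}}{9} = - \frac{Q^{2}}{9} - \frac{Y^{3}}{9}$)
$- w{\left(303,H{\left(17,-1 \right)} \right)} = - (- \frac{303^{2}}{9} - \frac{\left(-1\right)^{3}}{9}) = - (\left(- \frac{1}{9}\right) 91809 - - \frac{1}{9}) = - (-10201 + \frac{1}{9}) = \left(-1\right) \left(- \frac{91808}{9}\right) = \frac{91808}{9}$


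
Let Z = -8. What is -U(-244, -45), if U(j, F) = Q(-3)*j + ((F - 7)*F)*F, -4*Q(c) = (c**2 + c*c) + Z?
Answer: 104690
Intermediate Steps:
Q(c) = 2 - c**2/2 (Q(c) = -((c**2 + c*c) - 8)/4 = -((c**2 + c**2) - 8)/4 = -(2*c**2 - 8)/4 = -(-8 + 2*c**2)/4 = 2 - c**2/2)
U(j, F) = -5*j/2 + F**2*(-7 + F) (U(j, F) = (2 - 1/2*(-3)**2)*j + ((F - 7)*F)*F = (2 - 1/2*9)*j + ((-7 + F)*F)*F = (2 - 9/2)*j + (F*(-7 + F))*F = -5*j/2 + F**2*(-7 + F))
-U(-244, -45) = -((-45)**3 - 7*(-45)**2 - 5/2*(-244)) = -(-91125 - 7*2025 + 610) = -(-91125 - 14175 + 610) = -1*(-104690) = 104690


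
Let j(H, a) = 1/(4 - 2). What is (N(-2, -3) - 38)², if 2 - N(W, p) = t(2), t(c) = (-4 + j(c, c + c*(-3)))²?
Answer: 37249/16 ≈ 2328.1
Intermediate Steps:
j(H, a) = ½ (j(H, a) = 1/2 = ½)
t(c) = 49/4 (t(c) = (-4 + ½)² = (-7/2)² = 49/4)
N(W, p) = -41/4 (N(W, p) = 2 - 1*49/4 = 2 - 49/4 = -41/4)
(N(-2, -3) - 38)² = (-41/4 - 38)² = (-193/4)² = 37249/16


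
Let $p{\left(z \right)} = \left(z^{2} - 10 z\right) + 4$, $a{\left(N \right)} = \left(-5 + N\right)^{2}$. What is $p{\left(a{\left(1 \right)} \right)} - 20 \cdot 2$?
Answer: $60$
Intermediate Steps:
$p{\left(z \right)} = 4 + z^{2} - 10 z$
$p{\left(a{\left(1 \right)} \right)} - 20 \cdot 2 = \left(4 + \left(\left(-5 + 1\right)^{2}\right)^{2} - 10 \left(-5 + 1\right)^{2}\right) - 20 \cdot 2 = \left(4 + \left(\left(-4\right)^{2}\right)^{2} - 10 \left(-4\right)^{2}\right) - 40 = \left(4 + 16^{2} - 160\right) - 40 = \left(4 + 256 - 160\right) - 40 = 100 - 40 = 60$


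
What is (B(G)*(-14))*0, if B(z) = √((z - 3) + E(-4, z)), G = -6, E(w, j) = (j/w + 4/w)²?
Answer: 0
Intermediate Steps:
E(w, j) = (4/w + j/w)²
B(z) = √(-3 + z + (4 + z)²/16) (B(z) = √((z - 3) + (4 + z)²/(-4)²) = √((-3 + z) + (4 + z)²/16) = √(-3 + z + (4 + z)²/16))
(B(G)*(-14))*0 = ((√(-32 + (-6)² + 24*(-6))/4)*(-14))*0 = ((√(-32 + 36 - 144)/4)*(-14))*0 = ((√(-140)/4)*(-14))*0 = (((2*I*√35)/4)*(-14))*0 = ((I*√35/2)*(-14))*0 = -7*I*√35*0 = 0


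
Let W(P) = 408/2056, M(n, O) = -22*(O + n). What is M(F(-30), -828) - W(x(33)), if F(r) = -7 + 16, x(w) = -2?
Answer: 4630575/257 ≈ 18018.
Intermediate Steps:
F(r) = 9
M(n, O) = -22*O - 22*n
W(P) = 51/257 (W(P) = 408*(1/2056) = 51/257)
M(F(-30), -828) - W(x(33)) = (-22*(-828) - 22*9) - 1*51/257 = (18216 - 198) - 51/257 = 18018 - 51/257 = 4630575/257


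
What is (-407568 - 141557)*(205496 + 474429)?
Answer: -373363815625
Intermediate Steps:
(-407568 - 141557)*(205496 + 474429) = -549125*679925 = -373363815625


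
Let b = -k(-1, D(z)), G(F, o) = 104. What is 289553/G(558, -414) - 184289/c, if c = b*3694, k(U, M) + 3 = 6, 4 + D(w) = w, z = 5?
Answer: 1613996201/576264 ≈ 2800.8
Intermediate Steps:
D(w) = -4 + w
k(U, M) = 3 (k(U, M) = -3 + 6 = 3)
b = -3 (b = -1*3 = -3)
c = -11082 (c = -3*3694 = -11082)
289553/G(558, -414) - 184289/c = 289553/104 - 184289/(-11082) = 289553*(1/104) - 184289*(-1/11082) = 289553/104 + 184289/11082 = 1613996201/576264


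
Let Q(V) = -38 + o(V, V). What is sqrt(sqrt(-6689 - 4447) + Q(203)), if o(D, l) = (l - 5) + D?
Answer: sqrt(363 + 8*I*sqrt(174)) ≈ 19.249 + 2.7411*I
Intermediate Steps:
o(D, l) = -5 + D + l (o(D, l) = (-5 + l) + D = -5 + D + l)
Q(V) = -43 + 2*V (Q(V) = -38 + (-5 + V + V) = -38 + (-5 + 2*V) = -43 + 2*V)
sqrt(sqrt(-6689 - 4447) + Q(203)) = sqrt(sqrt(-6689 - 4447) + (-43 + 2*203)) = sqrt(sqrt(-11136) + (-43 + 406)) = sqrt(8*I*sqrt(174) + 363) = sqrt(363 + 8*I*sqrt(174))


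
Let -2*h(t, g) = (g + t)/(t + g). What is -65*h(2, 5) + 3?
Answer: 71/2 ≈ 35.500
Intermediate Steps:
h(t, g) = -½ (h(t, g) = -(g + t)/(2*(t + g)) = -(g + t)/(2*(g + t)) = -½*1 = -½)
-65*h(2, 5) + 3 = -65*(-½) + 3 = 65/2 + 3 = 71/2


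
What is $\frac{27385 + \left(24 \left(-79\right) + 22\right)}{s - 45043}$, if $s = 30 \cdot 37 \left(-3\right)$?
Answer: $- \frac{25511}{48373} \approx -0.52738$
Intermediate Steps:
$s = -3330$ ($s = 1110 \left(-3\right) = -3330$)
$\frac{27385 + \left(24 \left(-79\right) + 22\right)}{s - 45043} = \frac{27385 + \left(24 \left(-79\right) + 22\right)}{-3330 - 45043} = \frac{27385 + \left(-1896 + 22\right)}{-48373} = \left(27385 - 1874\right) \left(- \frac{1}{48373}\right) = 25511 \left(- \frac{1}{48373}\right) = - \frac{25511}{48373}$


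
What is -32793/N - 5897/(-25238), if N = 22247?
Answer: -696439175/561469786 ≈ -1.2404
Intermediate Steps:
-32793/N - 5897/(-25238) = -32793/22247 - 5897/(-25238) = -32793*1/22247 - 5897*(-1/25238) = -32793/22247 + 5897/25238 = -696439175/561469786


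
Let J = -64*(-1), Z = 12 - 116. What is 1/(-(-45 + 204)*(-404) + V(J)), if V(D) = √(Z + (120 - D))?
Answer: -I/(-64236*I + 4*√3) ≈ 1.5568e-5 - 1.679e-9*I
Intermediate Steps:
Z = -104
J = 64
V(D) = √(16 - D) (V(D) = √(-104 + (120 - D)) = √(16 - D))
1/(-(-45 + 204)*(-404) + V(J)) = 1/(-(-45 + 204)*(-404) + √(16 - 1*64)) = 1/(-159*(-404) + √(16 - 64)) = 1/(-1*(-64236) + √(-48)) = 1/(64236 + 4*I*√3)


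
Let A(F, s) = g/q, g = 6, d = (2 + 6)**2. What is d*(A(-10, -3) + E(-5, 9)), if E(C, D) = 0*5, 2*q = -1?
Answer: -768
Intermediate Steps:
q = -1/2 (q = (1/2)*(-1) = -1/2 ≈ -0.50000)
d = 64 (d = 8**2 = 64)
E(C, D) = 0
A(F, s) = -12 (A(F, s) = 6/(-1/2) = 6*(-2) = -12)
d*(A(-10, -3) + E(-5, 9)) = 64*(-12 + 0) = 64*(-12) = -768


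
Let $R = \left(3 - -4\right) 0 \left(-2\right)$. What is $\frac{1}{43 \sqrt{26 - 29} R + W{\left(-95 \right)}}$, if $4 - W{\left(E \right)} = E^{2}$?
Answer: $- \frac{1}{9021} \approx -0.00011085$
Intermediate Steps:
$R = 0$ ($R = \left(3 + 4\right) 0 \left(-2\right) = 7 \cdot 0 \left(-2\right) = 0 \left(-2\right) = 0$)
$W{\left(E \right)} = 4 - E^{2}$
$\frac{1}{43 \sqrt{26 - 29} R + W{\left(-95 \right)}} = \frac{1}{43 \sqrt{26 - 29} \cdot 0 + \left(4 - \left(-95\right)^{2}\right)} = \frac{1}{43 \sqrt{-3} \cdot 0 + \left(4 - 9025\right)} = \frac{1}{43 i \sqrt{3} \cdot 0 + \left(4 - 9025\right)} = \frac{1}{43 i \sqrt{3} \cdot 0 - 9021} = \frac{1}{0 - 9021} = \frac{1}{-9021} = - \frac{1}{9021}$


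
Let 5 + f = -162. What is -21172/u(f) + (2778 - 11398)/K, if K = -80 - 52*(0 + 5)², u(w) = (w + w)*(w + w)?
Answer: 11654942/1924341 ≈ 6.0566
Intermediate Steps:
f = -167 (f = -5 - 162 = -167)
u(w) = 4*w² (u(w) = (2*w)*(2*w) = 4*w²)
K = -1380 (K = -80 - 52*5² = -80 - 52*25 = -80 - 1300 = -1380)
-21172/u(f) + (2778 - 11398)/K = -21172/(4*(-167)²) + (2778 - 11398)/(-1380) = -21172/(4*27889) - 8620*(-1/1380) = -21172/111556 + 431/69 = -21172*1/111556 + 431/69 = -5293/27889 + 431/69 = 11654942/1924341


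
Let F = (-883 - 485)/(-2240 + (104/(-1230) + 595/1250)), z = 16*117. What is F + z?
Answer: 128962892736/68867963 ≈ 1872.6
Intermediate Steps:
z = 1872
F = 42066000/68867963 (F = -1368/(-2240 + (104*(-1/1230) + 595*(1/1250))) = -1368/(-2240 + (-52/615 + 119/250)) = -1368/(-2240 + 12037/30750) = -1368/(-68867963/30750) = -1368*(-30750/68867963) = 42066000/68867963 ≈ 0.61082)
F + z = 42066000/68867963 + 1872 = 128962892736/68867963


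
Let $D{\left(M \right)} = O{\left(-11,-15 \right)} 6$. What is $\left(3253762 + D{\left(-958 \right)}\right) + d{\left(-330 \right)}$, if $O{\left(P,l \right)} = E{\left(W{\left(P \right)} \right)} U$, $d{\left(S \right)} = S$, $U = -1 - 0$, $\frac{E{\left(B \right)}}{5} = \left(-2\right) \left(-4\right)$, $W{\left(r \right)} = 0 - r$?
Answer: $3253192$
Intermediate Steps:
$W{\left(r \right)} = - r$
$E{\left(B \right)} = 40$ ($E{\left(B \right)} = 5 \left(\left(-2\right) \left(-4\right)\right) = 5 \cdot 8 = 40$)
$U = -1$ ($U = -1 + 0 = -1$)
$O{\left(P,l \right)} = -40$ ($O{\left(P,l \right)} = 40 \left(-1\right) = -40$)
$D{\left(M \right)} = -240$ ($D{\left(M \right)} = \left(-40\right) 6 = -240$)
$\left(3253762 + D{\left(-958 \right)}\right) + d{\left(-330 \right)} = \left(3253762 - 240\right) - 330 = 3253522 - 330 = 3253192$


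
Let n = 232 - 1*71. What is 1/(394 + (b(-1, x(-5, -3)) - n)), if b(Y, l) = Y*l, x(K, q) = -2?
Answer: 1/235 ≈ 0.0042553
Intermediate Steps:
n = 161 (n = 232 - 71 = 161)
1/(394 + (b(-1, x(-5, -3)) - n)) = 1/(394 + (-1*(-2) - 1*161)) = 1/(394 + (2 - 161)) = 1/(394 - 159) = 1/235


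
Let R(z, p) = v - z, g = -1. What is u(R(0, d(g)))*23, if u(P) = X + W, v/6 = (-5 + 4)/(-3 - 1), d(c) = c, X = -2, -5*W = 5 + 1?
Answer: -368/5 ≈ -73.600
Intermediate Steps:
W = -6/5 (W = -(5 + 1)/5 = -⅕*6 = -6/5 ≈ -1.2000)
v = 3/2 (v = 6*((-5 + 4)/(-3 - 1)) = 6*(-1/(-4)) = 6*(-1*(-¼)) = 6*(¼) = 3/2 ≈ 1.5000)
R(z, p) = 3/2 - z
u(P) = -16/5 (u(P) = -2 - 6/5 = -16/5)
u(R(0, d(g)))*23 = -16/5*23 = -368/5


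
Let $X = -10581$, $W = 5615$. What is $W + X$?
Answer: $-4966$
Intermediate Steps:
$W + X = 5615 - 10581 = -4966$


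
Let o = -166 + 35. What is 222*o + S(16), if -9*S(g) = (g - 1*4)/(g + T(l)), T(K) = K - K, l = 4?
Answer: -348985/12 ≈ -29082.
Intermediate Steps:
T(K) = 0
S(g) = -(-4 + g)/(9*g) (S(g) = -(g - 1*4)/(9*(g + 0)) = -(g - 4)/(9*g) = -(-4 + g)/(9*g))
o = -131
222*o + S(16) = 222*(-131) + (1/9)*(4 - 1*16)/16 = -29082 + (1/9)*(1/16)*(4 - 16) = -29082 + (1/9)*(1/16)*(-12) = -29082 - 1/12 = -348985/12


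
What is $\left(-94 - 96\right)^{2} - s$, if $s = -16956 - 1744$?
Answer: $54800$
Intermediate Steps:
$s = -18700$ ($s = -16956 - 1744 = -18700$)
$\left(-94 - 96\right)^{2} - s = \left(-94 - 96\right)^{2} - -18700 = \left(-190\right)^{2} + 18700 = 36100 + 18700 = 54800$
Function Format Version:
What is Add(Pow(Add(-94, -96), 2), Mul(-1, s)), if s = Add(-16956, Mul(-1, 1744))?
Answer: 54800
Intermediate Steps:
s = -18700 (s = Add(-16956, -1744) = -18700)
Add(Pow(Add(-94, -96), 2), Mul(-1, s)) = Add(Pow(Add(-94, -96), 2), Mul(-1, -18700)) = Add(Pow(-190, 2), 18700) = Add(36100, 18700) = 54800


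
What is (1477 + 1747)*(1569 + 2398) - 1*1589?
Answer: 12788019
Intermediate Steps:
(1477 + 1747)*(1569 + 2398) - 1*1589 = 3224*3967 - 1589 = 12789608 - 1589 = 12788019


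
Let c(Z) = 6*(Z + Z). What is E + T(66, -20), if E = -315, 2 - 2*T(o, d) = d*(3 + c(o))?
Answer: 7636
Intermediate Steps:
c(Z) = 12*Z (c(Z) = 6*(2*Z) = 12*Z)
T(o, d) = 1 - d*(3 + 12*o)/2
E + T(66, -20) = -315 + (1 - 3/2*(-20) - 6*(-20)*66) = -315 + (1 + 30 + 7920) = -315 + 7951 = 7636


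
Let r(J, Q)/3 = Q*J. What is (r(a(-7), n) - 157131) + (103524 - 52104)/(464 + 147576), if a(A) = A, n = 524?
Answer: -1244532699/7402 ≈ -1.6813e+5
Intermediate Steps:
r(J, Q) = 3*J*Q (r(J, Q) = 3*(Q*J) = 3*(J*Q) = 3*J*Q)
(r(a(-7), n) - 157131) + (103524 - 52104)/(464 + 147576) = (3*(-7)*524 - 157131) + (103524 - 52104)/(464 + 147576) = (-11004 - 157131) + 51420/148040 = -168135 + 51420*(1/148040) = -168135 + 2571/7402 = -1244532699/7402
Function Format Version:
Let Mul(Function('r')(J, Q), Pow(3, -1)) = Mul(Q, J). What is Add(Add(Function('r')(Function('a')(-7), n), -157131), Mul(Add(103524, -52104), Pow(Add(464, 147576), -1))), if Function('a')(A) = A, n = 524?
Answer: Rational(-1244532699, 7402) ≈ -1.6813e+5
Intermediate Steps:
Function('r')(J, Q) = Mul(3, J, Q) (Function('r')(J, Q) = Mul(3, Mul(Q, J)) = Mul(3, Mul(J, Q)) = Mul(3, J, Q))
Add(Add(Function('r')(Function('a')(-7), n), -157131), Mul(Add(103524, -52104), Pow(Add(464, 147576), -1))) = Add(Add(Mul(3, -7, 524), -157131), Mul(Add(103524, -52104), Pow(Add(464, 147576), -1))) = Add(Add(-11004, -157131), Mul(51420, Pow(148040, -1))) = Add(-168135, Mul(51420, Rational(1, 148040))) = Add(-168135, Rational(2571, 7402)) = Rational(-1244532699, 7402)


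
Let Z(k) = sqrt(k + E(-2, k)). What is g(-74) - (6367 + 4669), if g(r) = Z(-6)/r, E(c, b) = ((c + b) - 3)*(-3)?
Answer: -11036 - 3*sqrt(3)/74 ≈ -11036.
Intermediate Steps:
E(c, b) = 9 - 3*b - 3*c (E(c, b) = ((b + c) - 3)*(-3) = (-3 + b + c)*(-3) = 9 - 3*b - 3*c)
Z(k) = sqrt(15 - 2*k) (Z(k) = sqrt(k + (9 - 3*k - 3*(-2))) = sqrt(k + (9 - 3*k + 6)) = sqrt(k + (15 - 3*k)) = sqrt(15 - 2*k))
g(r) = 3*sqrt(3)/r (g(r) = sqrt(15 - 2*(-6))/r = sqrt(15 + 12)/r = sqrt(27)/r = (3*sqrt(3))/r = 3*sqrt(3)/r)
g(-74) - (6367 + 4669) = 3*sqrt(3)/(-74) - (6367 + 4669) = 3*sqrt(3)*(-1/74) - 1*11036 = -3*sqrt(3)/74 - 11036 = -11036 - 3*sqrt(3)/74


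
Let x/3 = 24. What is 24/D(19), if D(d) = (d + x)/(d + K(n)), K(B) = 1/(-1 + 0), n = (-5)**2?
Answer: 432/91 ≈ 4.7473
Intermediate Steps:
n = 25
x = 72 (x = 3*24 = 72)
K(B) = -1 (K(B) = 1/(-1) = -1)
D(d) = (72 + d)/(-1 + d) (D(d) = (d + 72)/(d - 1) = (72 + d)/(-1 + d))
24/D(19) = 24/(((72 + 19)/(-1 + 19))) = 24/((91/18)) = 24/(((1/18)*91)) = 24/(91/18) = 24*(18/91) = 432/91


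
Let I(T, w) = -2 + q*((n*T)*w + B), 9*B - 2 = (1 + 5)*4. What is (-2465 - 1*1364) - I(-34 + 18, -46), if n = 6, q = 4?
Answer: -193523/9 ≈ -21503.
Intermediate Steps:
B = 26/9 (B = 2/9 + ((1 + 5)*4)/9 = 2/9 + (6*4)/9 = 2/9 + (⅑)*24 = 2/9 + 8/3 = 26/9 ≈ 2.8889)
I(T, w) = 86/9 + 24*T*w (I(T, w) = -2 + 4*((6*T)*w + 26/9) = -2 + 4*(6*T*w + 26/9) = -2 + 4*(26/9 + 6*T*w) = -2 + (104/9 + 24*T*w) = 86/9 + 24*T*w)
(-2465 - 1*1364) - I(-34 + 18, -46) = (-2465 - 1*1364) - (86/9 + 24*(-34 + 18)*(-46)) = (-2465 - 1364) - (86/9 + 24*(-16)*(-46)) = -3829 - (86/9 + 17664) = -3829 - 1*159062/9 = -3829 - 159062/9 = -193523/9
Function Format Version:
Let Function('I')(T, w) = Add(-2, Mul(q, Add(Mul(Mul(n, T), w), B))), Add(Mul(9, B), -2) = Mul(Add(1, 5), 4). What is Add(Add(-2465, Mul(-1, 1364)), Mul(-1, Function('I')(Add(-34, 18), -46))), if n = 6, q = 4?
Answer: Rational(-193523, 9) ≈ -21503.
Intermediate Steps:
B = Rational(26, 9) (B = Add(Rational(2, 9), Mul(Rational(1, 9), Mul(Add(1, 5), 4))) = Add(Rational(2, 9), Mul(Rational(1, 9), Mul(6, 4))) = Add(Rational(2, 9), Mul(Rational(1, 9), 24)) = Add(Rational(2, 9), Rational(8, 3)) = Rational(26, 9) ≈ 2.8889)
Function('I')(T, w) = Add(Rational(86, 9), Mul(24, T, w)) (Function('I')(T, w) = Add(-2, Mul(4, Add(Mul(Mul(6, T), w), Rational(26, 9)))) = Add(-2, Mul(4, Add(Mul(6, T, w), Rational(26, 9)))) = Add(-2, Mul(4, Add(Rational(26, 9), Mul(6, T, w)))) = Add(-2, Add(Rational(104, 9), Mul(24, T, w))) = Add(Rational(86, 9), Mul(24, T, w)))
Add(Add(-2465, Mul(-1, 1364)), Mul(-1, Function('I')(Add(-34, 18), -46))) = Add(Add(-2465, Mul(-1, 1364)), Mul(-1, Add(Rational(86, 9), Mul(24, Add(-34, 18), -46)))) = Add(Add(-2465, -1364), Mul(-1, Add(Rational(86, 9), Mul(24, -16, -46)))) = Add(-3829, Mul(-1, Add(Rational(86, 9), 17664))) = Add(-3829, Mul(-1, Rational(159062, 9))) = Add(-3829, Rational(-159062, 9)) = Rational(-193523, 9)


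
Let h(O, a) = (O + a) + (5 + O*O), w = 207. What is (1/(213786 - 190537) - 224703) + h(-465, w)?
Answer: -202987018/23249 ≈ -8731.0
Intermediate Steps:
h(O, a) = 5 + O + a + O² (h(O, a) = (O + a) + (5 + O²) = 5 + O + a + O²)
(1/(213786 - 190537) - 224703) + h(-465, w) = (1/(213786 - 190537) - 224703) + (5 - 465 + 207 + (-465)²) = (1/23249 - 224703) + (5 - 465 + 207 + 216225) = (1/23249 - 224703) + 215972 = -5224120046/23249 + 215972 = -202987018/23249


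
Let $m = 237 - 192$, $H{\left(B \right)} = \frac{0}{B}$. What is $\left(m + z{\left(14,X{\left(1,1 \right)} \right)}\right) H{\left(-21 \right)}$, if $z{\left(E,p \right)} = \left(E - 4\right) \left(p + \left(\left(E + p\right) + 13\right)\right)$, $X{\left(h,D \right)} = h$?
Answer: $0$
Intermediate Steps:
$H{\left(B \right)} = 0$
$z{\left(E,p \right)} = \left(-4 + E\right) \left(13 + E + 2 p\right)$ ($z{\left(E,p \right)} = \left(-4 + E\right) \left(p + \left(13 + E + p\right)\right) = \left(-4 + E\right) \left(13 + E + 2 p\right)$)
$m = 45$ ($m = 237 - 192 = 45$)
$\left(m + z{\left(14,X{\left(1,1 \right)} \right)}\right) H{\left(-21 \right)} = \left(45 + \left(-52 + 14^{2} - 8 + 9 \cdot 14 + 2 \cdot 14 \cdot 1\right)\right) 0 = \left(45 + \left(-52 + 196 - 8 + 126 + 28\right)\right) 0 = \left(45 + 290\right) 0 = 335 \cdot 0 = 0$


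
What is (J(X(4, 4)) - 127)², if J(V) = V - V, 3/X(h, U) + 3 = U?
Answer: 16129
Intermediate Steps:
X(h, U) = 3/(-3 + U)
J(V) = 0
(J(X(4, 4)) - 127)² = (0 - 127)² = (-127)² = 16129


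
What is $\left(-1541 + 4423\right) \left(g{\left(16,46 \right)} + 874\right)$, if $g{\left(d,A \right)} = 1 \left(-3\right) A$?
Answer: $2121152$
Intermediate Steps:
$g{\left(d,A \right)} = - 3 A$
$\left(-1541 + 4423\right) \left(g{\left(16,46 \right)} + 874\right) = \left(-1541 + 4423\right) \left(\left(-3\right) 46 + 874\right) = 2882 \left(-138 + 874\right) = 2882 \cdot 736 = 2121152$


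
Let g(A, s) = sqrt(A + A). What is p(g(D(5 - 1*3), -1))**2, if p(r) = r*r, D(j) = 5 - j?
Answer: 36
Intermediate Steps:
g(A, s) = sqrt(2)*sqrt(A) (g(A, s) = sqrt(2*A) = sqrt(2)*sqrt(A))
p(r) = r**2
p(g(D(5 - 1*3), -1))**2 = ((sqrt(2)*sqrt(5 - (5 - 1*3)))**2)**2 = ((sqrt(2)*sqrt(5 - (5 - 3)))**2)**2 = ((sqrt(2)*sqrt(5 - 1*2))**2)**2 = ((sqrt(2)*sqrt(5 - 2))**2)**2 = ((sqrt(2)*sqrt(3))**2)**2 = ((sqrt(6))**2)**2 = 6**2 = 36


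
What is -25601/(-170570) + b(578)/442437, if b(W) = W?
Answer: 11425419097/75466479090 ≈ 0.15140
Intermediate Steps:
-25601/(-170570) + b(578)/442437 = -25601/(-170570) + 578/442437 = -25601*(-1/170570) + 578*(1/442437) = 25601/170570 + 578/442437 = 11425419097/75466479090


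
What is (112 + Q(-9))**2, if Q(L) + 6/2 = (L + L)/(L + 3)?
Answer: 12544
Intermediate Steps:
Q(L) = -3 + 2*L/(3 + L) (Q(L) = -3 + (L + L)/(L + 3) = -3 + (2*L)/(3 + L) = -3 + 2*L/(3 + L))
(112 + Q(-9))**2 = (112 + (-9 - 1*(-9))/(3 - 9))**2 = (112 + (-9 + 9)/(-6))**2 = (112 - 1/6*0)**2 = (112 + 0)**2 = 112**2 = 12544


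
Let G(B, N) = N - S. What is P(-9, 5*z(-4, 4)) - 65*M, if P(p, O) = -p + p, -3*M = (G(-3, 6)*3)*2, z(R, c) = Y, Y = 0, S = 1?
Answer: 650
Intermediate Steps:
G(B, N) = -1 + N (G(B, N) = N - 1*1 = N - 1 = -1 + N)
z(R, c) = 0
M = -10 (M = -(-1 + 6)*3*2/3 = -5*3*2/3 = -5*2 = -1/3*30 = -10)
P(p, O) = 0
P(-9, 5*z(-4, 4)) - 65*M = 0 - 65*(-10) = 0 + 650 = 650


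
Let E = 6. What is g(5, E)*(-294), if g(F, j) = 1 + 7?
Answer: -2352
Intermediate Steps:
g(F, j) = 8
g(5, E)*(-294) = 8*(-294) = -2352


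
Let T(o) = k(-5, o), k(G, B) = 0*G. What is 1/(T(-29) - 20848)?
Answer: -1/20848 ≈ -4.7966e-5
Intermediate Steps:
k(G, B) = 0
T(o) = 0
1/(T(-29) - 20848) = 1/(0 - 20848) = 1/(-20848) = -1/20848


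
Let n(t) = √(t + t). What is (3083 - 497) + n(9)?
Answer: 2586 + 3*√2 ≈ 2590.2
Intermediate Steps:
n(t) = √2*√t (n(t) = √(2*t) = √2*√t)
(3083 - 497) + n(9) = (3083 - 497) + √2*√9 = 2586 + √2*3 = 2586 + 3*√2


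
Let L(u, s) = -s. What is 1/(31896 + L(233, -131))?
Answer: 1/32027 ≈ 3.1224e-5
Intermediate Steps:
1/(31896 + L(233, -131)) = 1/(31896 - 1*(-131)) = 1/(31896 + 131) = 1/32027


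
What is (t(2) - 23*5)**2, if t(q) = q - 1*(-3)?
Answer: 12100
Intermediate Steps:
t(q) = 3 + q (t(q) = q + 3 = 3 + q)
(t(2) - 23*5)**2 = ((3 + 2) - 23*5)**2 = (5 - 115)**2 = (-110)**2 = 12100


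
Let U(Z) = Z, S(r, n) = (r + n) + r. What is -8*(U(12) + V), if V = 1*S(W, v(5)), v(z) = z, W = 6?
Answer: -232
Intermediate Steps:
S(r, n) = n + 2*r (S(r, n) = (n + r) + r = n + 2*r)
V = 17 (V = 1*(5 + 2*6) = 1*(5 + 12) = 1*17 = 17)
-8*(U(12) + V) = -8*(12 + 17) = -8*29 = -232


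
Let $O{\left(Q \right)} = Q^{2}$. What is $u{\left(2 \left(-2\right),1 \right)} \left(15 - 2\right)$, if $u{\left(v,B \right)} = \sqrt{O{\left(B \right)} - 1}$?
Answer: $0$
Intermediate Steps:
$u{\left(v,B \right)} = \sqrt{-1 + B^{2}}$ ($u{\left(v,B \right)} = \sqrt{B^{2} - 1} = \sqrt{-1 + B^{2}}$)
$u{\left(2 \left(-2\right),1 \right)} \left(15 - 2\right) = \sqrt{-1 + 1^{2}} \left(15 - 2\right) = \sqrt{-1 + 1} \cdot 13 = \sqrt{0} \cdot 13 = 0 \cdot 13 = 0$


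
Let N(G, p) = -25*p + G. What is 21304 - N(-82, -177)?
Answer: 16961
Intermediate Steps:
N(G, p) = G - 25*p
21304 - N(-82, -177) = 21304 - (-82 - 25*(-177)) = 21304 - (-82 + 4425) = 21304 - 1*4343 = 21304 - 4343 = 16961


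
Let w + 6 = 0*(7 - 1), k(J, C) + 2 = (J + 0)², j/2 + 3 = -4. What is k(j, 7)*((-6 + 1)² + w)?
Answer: 3686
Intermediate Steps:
j = -14 (j = -6 + 2*(-4) = -6 - 8 = -14)
k(J, C) = -2 + J² (k(J, C) = -2 + (J + 0)² = -2 + J²)
w = -6 (w = -6 + 0*(7 - 1) = -6 + 0*6 = -6 + 0 = -6)
k(j, 7)*((-6 + 1)² + w) = (-2 + (-14)²)*((-6 + 1)² - 6) = (-2 + 196)*((-5)² - 6) = 194*(25 - 6) = 194*19 = 3686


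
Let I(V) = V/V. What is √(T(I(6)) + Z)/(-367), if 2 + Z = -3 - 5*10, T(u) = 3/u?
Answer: -2*I*√13/367 ≈ -0.019649*I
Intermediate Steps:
I(V) = 1
Z = -55 (Z = -2 + (-3 - 5*10) = -2 + (-3 - 50) = -2 - 53 = -55)
√(T(I(6)) + Z)/(-367) = √(3/1 - 55)/(-367) = √(3*1 - 55)*(-1/367) = √(3 - 55)*(-1/367) = √(-52)*(-1/367) = (2*I*√13)*(-1/367) = -2*I*√13/367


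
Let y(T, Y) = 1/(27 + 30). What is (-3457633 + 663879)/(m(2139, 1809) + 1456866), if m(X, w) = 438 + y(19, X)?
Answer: -159243978/83066329 ≈ -1.9171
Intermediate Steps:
y(T, Y) = 1/57
m(X, w) = 24967/57 (m(X, w) = 438 + 1/57 = 24967/57)
(-3457633 + 663879)/(m(2139, 1809) + 1456866) = (-3457633 + 663879)/(24967/57 + 1456866) = -2793754/83066329/57 = -2793754*57/83066329 = -159243978/83066329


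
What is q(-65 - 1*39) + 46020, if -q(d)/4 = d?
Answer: 46436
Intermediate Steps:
q(d) = -4*d
q(-65 - 1*39) + 46020 = -4*(-65 - 1*39) + 46020 = -4*(-65 - 39) + 46020 = -4*(-104) + 46020 = 416 + 46020 = 46436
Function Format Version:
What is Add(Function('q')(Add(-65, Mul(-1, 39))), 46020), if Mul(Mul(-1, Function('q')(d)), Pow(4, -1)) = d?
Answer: 46436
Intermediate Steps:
Function('q')(d) = Mul(-4, d)
Add(Function('q')(Add(-65, Mul(-1, 39))), 46020) = Add(Mul(-4, Add(-65, Mul(-1, 39))), 46020) = Add(Mul(-4, Add(-65, -39)), 46020) = Add(Mul(-4, -104), 46020) = Add(416, 46020) = 46436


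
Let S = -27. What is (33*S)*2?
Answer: -1782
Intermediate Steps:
(33*S)*2 = (33*(-27))*2 = -891*2 = -1782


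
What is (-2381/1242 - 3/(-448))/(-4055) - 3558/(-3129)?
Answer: 27316746827/24013126080 ≈ 1.1376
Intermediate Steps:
(-2381/1242 - 3/(-448))/(-4055) - 3558/(-3129) = (-2381*1/1242 - 3*(-1/448))*(-1/4055) - 3558*(-1/3129) = (-2381/1242 + 3/448)*(-1/4055) + 1186/1043 = -531481/278208*(-1/4055) + 1186/1043 = 531481/1128133440 + 1186/1043 = 27316746827/24013126080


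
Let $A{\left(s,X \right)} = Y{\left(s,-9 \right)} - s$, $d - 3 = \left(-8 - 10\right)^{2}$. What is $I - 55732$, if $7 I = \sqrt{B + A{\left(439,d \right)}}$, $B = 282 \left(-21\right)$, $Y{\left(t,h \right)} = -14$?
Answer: $-55732 + \frac{5 i \sqrt{255}}{7} \approx -55732.0 + 11.406 i$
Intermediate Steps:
$d = 327$ ($d = 3 + \left(-8 - 10\right)^{2} = 3 + \left(-18\right)^{2} = 3 + 324 = 327$)
$B = -5922$
$A{\left(s,X \right)} = -14 - s$
$I = \frac{5 i \sqrt{255}}{7}$ ($I = \frac{\sqrt{-5922 - 453}}{7} = \frac{\sqrt{-6375}}{7} = \frac{5 i \sqrt{255}}{7} \approx 11.406 i$)
$I - 55732 = \frac{5 i \sqrt{255}}{7} - 55732 = -55732 + \frac{5 i \sqrt{255}}{7}$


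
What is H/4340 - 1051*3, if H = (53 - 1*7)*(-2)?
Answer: -3421028/1085 ≈ -3153.0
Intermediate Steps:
H = -92 (H = (53 - 7)*(-2) = 46*(-2) = -92)
H/4340 - 1051*3 = -92/4340 - 1051*3 = -92*1/4340 - 3153 = -23/1085 - 3153 = -3421028/1085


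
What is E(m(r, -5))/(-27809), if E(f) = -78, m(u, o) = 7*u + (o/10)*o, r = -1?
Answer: 78/27809 ≈ 0.0028048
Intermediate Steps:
m(u, o) = 7*u + o²/10 (m(u, o) = 7*u + (o*(⅒))*o = 7*u + (o/10)*o = 7*u + o²/10)
E(m(r, -5))/(-27809) = -78/(-27809) = -78*(-1/27809) = 78/27809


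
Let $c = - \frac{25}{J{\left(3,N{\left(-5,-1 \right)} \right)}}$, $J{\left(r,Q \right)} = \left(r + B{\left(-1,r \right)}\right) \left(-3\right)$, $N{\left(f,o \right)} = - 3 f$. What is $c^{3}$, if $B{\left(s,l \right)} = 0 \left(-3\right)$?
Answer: $\frac{15625}{729} \approx 21.433$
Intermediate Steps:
$B{\left(s,l \right)} = 0$
$J{\left(r,Q \right)} = - 3 r$ ($J{\left(r,Q \right)} = \left(r + 0\right) \left(-3\right) = r \left(-3\right) = - 3 r$)
$c = \frac{25}{9}$ ($c = - \frac{25}{\left(-3\right) 3} = - \frac{25}{-9} = \left(-25\right) \left(- \frac{1}{9}\right) = \frac{25}{9} \approx 2.7778$)
$c^{3} = \left(\frac{25}{9}\right)^{3} = \frac{15625}{729}$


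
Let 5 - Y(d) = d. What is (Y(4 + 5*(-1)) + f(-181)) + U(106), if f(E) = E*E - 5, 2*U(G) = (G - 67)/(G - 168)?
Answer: 4062449/124 ≈ 32762.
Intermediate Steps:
Y(d) = 5 - d
U(G) = (-67 + G)/(2*(-168 + G)) (U(G) = ((G - 67)/(G - 168))/2 = ((-67 + G)/(-168 + G))/2 = (-67 + G)/(2*(-168 + G)))
f(E) = -5 + E² (f(E) = E² - 5 = -5 + E²)
(Y(4 + 5*(-1)) + f(-181)) + U(106) = ((5 - (4 + 5*(-1))) + (-5 + (-181)²)) + (-67 + 106)/(2*(-168 + 106)) = ((5 - (4 - 5)) + (-5 + 32761)) + (½)*39/(-62) = ((5 - 1*(-1)) + 32756) + (½)*(-1/62)*39 = ((5 + 1) + 32756) - 39/124 = (6 + 32756) - 39/124 = 32762 - 39/124 = 4062449/124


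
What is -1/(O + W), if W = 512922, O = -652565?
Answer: 1/139643 ≈ 7.1611e-6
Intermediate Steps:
-1/(O + W) = -1/(-652565 + 512922) = -1/(-139643) = -1*(-1/139643) = 1/139643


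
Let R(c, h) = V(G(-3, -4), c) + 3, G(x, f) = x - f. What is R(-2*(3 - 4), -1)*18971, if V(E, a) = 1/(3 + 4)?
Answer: 417362/7 ≈ 59623.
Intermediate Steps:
V(E, a) = 1/7
R(c, h) = 22/7 (R(c, h) = 1/7 + 3 = 22/7)
R(-2*(3 - 4), -1)*18971 = (22/7)*18971 = 417362/7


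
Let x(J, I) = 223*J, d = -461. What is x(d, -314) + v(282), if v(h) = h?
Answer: -102521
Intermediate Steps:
x(d, -314) + v(282) = 223*(-461) + 282 = -102803 + 282 = -102521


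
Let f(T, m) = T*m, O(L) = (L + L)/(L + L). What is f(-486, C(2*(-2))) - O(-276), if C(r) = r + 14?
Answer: -4861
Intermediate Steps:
C(r) = 14 + r
O(L) = 1 (O(L) = (2*L)/((2*L)) = (2*L)*(1/(2*L)) = 1)
f(-486, C(2*(-2))) - O(-276) = -486*(14 + 2*(-2)) - 1*1 = -486*(14 - 4) - 1 = -486*10 - 1 = -4860 - 1 = -4861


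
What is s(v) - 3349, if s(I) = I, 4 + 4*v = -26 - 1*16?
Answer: -6721/2 ≈ -3360.5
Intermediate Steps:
v = -23/2 (v = -1 + (-26 - 1*16)/4 = -1 + (-26 - 16)/4 = -1 + (¼)*(-42) = -1 - 21/2 = -23/2 ≈ -11.500)
s(v) - 3349 = -23/2 - 3349 = -6721/2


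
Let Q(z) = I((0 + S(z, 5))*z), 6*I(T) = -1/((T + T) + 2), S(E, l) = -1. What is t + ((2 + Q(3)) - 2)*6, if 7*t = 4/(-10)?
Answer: 27/140 ≈ 0.19286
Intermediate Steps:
I(T) = -1/(6*(2 + 2*T)) (I(T) = (-1/((T + T) + 2))/6 = (-1/(2*T + 2))/6 = (-1/(2 + 2*T))/6 = -1/(6*(2 + 2*T)))
Q(z) = -1/(12 - 12*z) (Q(z) = -1/(12 + 12*((0 - 1)*z)) = -1/(12 + 12*(-z)) = -1/(12 - 12*z))
t = -2/35 (t = (4/(-10))/7 = (4*(-⅒))/7 = (⅐)*(-⅖) = -2/35 ≈ -0.057143)
t + ((2 + Q(3)) - 2)*6 = -2/35 + ((2 + 1/(12*(-1 + 3))) - 2)*6 = -2/35 + ((2 + (1/12)/2) - 2)*6 = -2/35 + ((2 + (1/12)*(½)) - 2)*6 = -2/35 + ((2 + 1/24) - 2)*6 = -2/35 + (49/24 - 2)*6 = -2/35 + (1/24)*6 = -2/35 + ¼ = 27/140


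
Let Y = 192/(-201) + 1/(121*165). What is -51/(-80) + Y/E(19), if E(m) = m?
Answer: 12568129/21402480 ≈ 0.58723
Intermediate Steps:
Y = -1277693/1337655 (Y = 192*(-1/201) + (1/121)*(1/165) = -64/67 + 1/19965 = -1277693/1337655 ≈ -0.95517)
-51/(-80) + Y/E(19) = -51/(-80) - 1277693/1337655/19 = -51*(-1/80) - 1277693/1337655*1/19 = 51/80 - 67247/1337655 = 12568129/21402480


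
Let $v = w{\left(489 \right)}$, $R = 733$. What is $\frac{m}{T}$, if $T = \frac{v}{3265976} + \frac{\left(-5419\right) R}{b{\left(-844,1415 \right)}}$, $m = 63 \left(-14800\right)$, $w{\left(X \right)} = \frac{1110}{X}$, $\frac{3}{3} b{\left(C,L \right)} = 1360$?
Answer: $\frac{84382381780704000}{264322255750247} \approx 319.24$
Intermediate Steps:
$b{\left(C,L \right)} = 1360$
$v = \frac{370}{163}$ ($v = \frac{1110}{489} = 1110 \cdot \frac{1}{489} = \frac{370}{163} \approx 2.2699$)
$m = -932400$
$T = - \frac{264322255750247}{90500194960}$ ($T = \frac{370}{163 \cdot 3265976} + \frac{\left(-5419\right) 733}{1360} = \frac{370}{163} \cdot \frac{1}{3265976} - \frac{3972127}{1360} = \frac{185}{266177044} - \frac{3972127}{1360} = - \frac{264322255750247}{90500194960} \approx -2920.7$)
$\frac{m}{T} = - \frac{932400}{- \frac{264322255750247}{90500194960}} = \left(-932400\right) \left(- \frac{90500194960}{264322255750247}\right) = \frac{84382381780704000}{264322255750247}$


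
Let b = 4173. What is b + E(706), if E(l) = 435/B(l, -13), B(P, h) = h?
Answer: 53814/13 ≈ 4139.5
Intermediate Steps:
E(l) = -435/13 (E(l) = 435/(-13) = 435*(-1/13) = -435/13)
b + E(706) = 4173 - 435/13 = 53814/13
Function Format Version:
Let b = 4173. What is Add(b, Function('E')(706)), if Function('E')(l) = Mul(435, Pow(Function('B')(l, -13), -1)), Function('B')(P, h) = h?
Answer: Rational(53814, 13) ≈ 4139.5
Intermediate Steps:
Function('E')(l) = Rational(-435, 13) (Function('E')(l) = Mul(435, Pow(-13, -1)) = Mul(435, Rational(-1, 13)) = Rational(-435, 13))
Add(b, Function('E')(706)) = Add(4173, Rational(-435, 13)) = Rational(53814, 13)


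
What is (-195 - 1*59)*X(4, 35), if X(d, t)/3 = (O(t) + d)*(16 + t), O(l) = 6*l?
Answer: -8316468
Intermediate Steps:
X(d, t) = 3*(16 + t)*(d + 6*t) (X(d, t) = 3*((6*t + d)*(16 + t)) = 3*((d + 6*t)*(16 + t)) = 3*((16 + t)*(d + 6*t)) = 3*(16 + t)*(d + 6*t))
(-195 - 1*59)*X(4, 35) = (-195 - 1*59)*(18*35² + 48*4 + 288*35 + 3*4*35) = (-195 - 59)*(18*1225 + 192 + 10080 + 420) = -254*(22050 + 192 + 10080 + 420) = -254*32742 = -8316468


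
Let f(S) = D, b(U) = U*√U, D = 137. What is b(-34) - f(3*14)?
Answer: -137 - 34*I*√34 ≈ -137.0 - 198.25*I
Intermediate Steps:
b(U) = U^(3/2)
f(S) = 137
b(-34) - f(3*14) = (-34)^(3/2) - 1*137 = -34*I*√34 - 137 = -137 - 34*I*√34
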